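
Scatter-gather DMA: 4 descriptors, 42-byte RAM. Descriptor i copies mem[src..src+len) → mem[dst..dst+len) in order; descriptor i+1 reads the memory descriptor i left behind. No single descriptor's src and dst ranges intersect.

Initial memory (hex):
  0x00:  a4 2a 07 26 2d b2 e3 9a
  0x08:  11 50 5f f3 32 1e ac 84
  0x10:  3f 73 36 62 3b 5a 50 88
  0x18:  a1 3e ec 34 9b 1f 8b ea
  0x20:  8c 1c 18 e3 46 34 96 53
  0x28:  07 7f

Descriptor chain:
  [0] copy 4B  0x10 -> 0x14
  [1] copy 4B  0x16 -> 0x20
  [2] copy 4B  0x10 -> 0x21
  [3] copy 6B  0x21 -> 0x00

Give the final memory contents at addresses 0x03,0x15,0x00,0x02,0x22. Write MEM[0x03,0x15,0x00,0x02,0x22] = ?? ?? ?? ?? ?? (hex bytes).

  after D0: wrote 4B at 0x14 = 3f733662
  after D1: wrote 4B at 0x20 = 3662a13e
  after D2: wrote 4B at 0x21 = 3f733662
  after D3: wrote 6B at 0x00 = 3f7336623496
query mem[0x03]=0x62, mem[0x15]=0x73, mem[0x00]=0x3f, mem[0x02]=0x36, mem[0x22]=0x73

MEM[0x03,0x15,0x00,0x02,0x22] = 62 73 3f 36 73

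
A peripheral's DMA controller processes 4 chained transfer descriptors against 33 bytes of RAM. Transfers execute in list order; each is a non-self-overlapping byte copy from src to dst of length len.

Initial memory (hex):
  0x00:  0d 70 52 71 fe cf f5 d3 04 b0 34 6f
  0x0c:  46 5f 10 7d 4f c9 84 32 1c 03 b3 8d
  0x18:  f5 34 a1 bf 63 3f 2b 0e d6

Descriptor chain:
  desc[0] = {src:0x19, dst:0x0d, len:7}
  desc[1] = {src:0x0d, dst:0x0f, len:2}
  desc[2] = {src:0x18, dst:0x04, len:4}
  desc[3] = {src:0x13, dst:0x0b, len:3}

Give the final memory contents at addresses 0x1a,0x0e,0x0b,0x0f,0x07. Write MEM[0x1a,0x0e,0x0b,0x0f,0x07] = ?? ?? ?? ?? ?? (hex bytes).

D0: mem[0x0d..0x13] <- [34 a1 bf 63 3f 2b 0e]
D1: mem[0x0f..0x10] <- [34 a1]
D2: mem[0x04..0x07] <- [f5 34 a1 bf]
D3: mem[0x0b..0x0d] <- [0e 1c 03]
query mem[0x1a]=0xa1, mem[0x0e]=0xa1, mem[0x0b]=0x0e, mem[0x0f]=0x34, mem[0x07]=0xbf

MEM[0x1a,0x0e,0x0b,0x0f,0x07] = a1 a1 0e 34 bf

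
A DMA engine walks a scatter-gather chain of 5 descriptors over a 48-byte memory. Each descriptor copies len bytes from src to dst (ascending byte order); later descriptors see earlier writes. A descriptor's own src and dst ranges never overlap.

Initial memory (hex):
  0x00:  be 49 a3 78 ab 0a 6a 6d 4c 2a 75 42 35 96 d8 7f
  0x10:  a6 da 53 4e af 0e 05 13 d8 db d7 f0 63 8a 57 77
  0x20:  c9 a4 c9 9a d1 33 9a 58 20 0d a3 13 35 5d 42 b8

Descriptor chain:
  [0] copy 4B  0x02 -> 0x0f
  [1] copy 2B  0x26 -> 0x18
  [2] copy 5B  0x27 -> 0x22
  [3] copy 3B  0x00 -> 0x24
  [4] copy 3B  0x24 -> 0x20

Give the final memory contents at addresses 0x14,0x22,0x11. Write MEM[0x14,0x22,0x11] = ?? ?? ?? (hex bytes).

MEM[0x14,0x22,0x11] = af a3 ab

[0] 0x02->0x0f len=4 : a3 78 ab 0a
[1] 0x26->0x18 len=2 : 9a 58
[2] 0x27->0x22 len=5 : 58 20 0d a3 13
[3] 0x00->0x24 len=3 : be 49 a3
[4] 0x24->0x20 len=3 : be 49 a3
query mem[0x14]=0xaf, mem[0x22]=0xa3, mem[0x11]=0xab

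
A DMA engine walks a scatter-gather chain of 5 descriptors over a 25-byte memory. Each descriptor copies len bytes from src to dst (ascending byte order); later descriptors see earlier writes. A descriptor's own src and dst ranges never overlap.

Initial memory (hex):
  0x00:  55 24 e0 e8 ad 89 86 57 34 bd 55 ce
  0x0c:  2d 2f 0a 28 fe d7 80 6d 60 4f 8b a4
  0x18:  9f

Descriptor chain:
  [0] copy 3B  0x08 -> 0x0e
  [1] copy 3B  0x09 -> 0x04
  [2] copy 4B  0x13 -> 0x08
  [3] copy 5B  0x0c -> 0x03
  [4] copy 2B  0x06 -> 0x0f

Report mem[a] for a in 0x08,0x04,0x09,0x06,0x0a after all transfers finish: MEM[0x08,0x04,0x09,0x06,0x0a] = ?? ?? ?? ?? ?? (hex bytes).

MEM[0x08,0x04,0x09,0x06,0x0a] = 6d 2f 60 bd 4f

D0: mem[0x0e..0x10] <- [34 bd 55]
D1: mem[0x04..0x06] <- [bd 55 ce]
D2: mem[0x08..0x0b] <- [6d 60 4f 8b]
D3: mem[0x03..0x07] <- [2d 2f 34 bd 55]
D4: mem[0x0f..0x10] <- [bd 55]
query mem[0x08]=0x6d, mem[0x04]=0x2f, mem[0x09]=0x60, mem[0x06]=0xbd, mem[0x0a]=0x4f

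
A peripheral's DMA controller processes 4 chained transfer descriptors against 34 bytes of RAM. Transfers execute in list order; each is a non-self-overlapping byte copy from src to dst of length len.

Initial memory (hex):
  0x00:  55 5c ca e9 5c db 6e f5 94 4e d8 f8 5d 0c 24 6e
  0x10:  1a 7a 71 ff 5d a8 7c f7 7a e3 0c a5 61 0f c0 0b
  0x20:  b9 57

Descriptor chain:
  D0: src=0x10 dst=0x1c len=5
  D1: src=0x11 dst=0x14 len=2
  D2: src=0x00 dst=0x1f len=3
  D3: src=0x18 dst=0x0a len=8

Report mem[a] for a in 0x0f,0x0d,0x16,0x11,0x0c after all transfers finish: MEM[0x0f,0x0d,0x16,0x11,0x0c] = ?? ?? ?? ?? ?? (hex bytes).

[0] 0x10->0x1c len=5 : 1a 7a 71 ff 5d
[1] 0x11->0x14 len=2 : 7a 71
[2] 0x00->0x1f len=3 : 55 5c ca
[3] 0x18->0x0a len=8 : 7a e3 0c a5 1a 7a 71 55
query mem[0x0f]=0x7a, mem[0x0d]=0xa5, mem[0x16]=0x7c, mem[0x11]=0x55, mem[0x0c]=0x0c

MEM[0x0f,0x0d,0x16,0x11,0x0c] = 7a a5 7c 55 0c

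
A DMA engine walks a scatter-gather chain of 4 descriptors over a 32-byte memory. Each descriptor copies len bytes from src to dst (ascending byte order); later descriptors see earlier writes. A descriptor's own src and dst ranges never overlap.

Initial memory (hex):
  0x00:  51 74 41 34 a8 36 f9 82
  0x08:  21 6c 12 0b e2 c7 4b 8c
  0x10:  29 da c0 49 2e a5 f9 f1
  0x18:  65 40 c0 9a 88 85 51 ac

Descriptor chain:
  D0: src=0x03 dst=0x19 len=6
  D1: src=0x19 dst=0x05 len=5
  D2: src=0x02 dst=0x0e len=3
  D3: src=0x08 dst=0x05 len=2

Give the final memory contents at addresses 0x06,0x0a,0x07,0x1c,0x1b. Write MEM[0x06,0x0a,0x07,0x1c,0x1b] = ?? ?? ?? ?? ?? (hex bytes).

  after D0: wrote 6B at 0x19 = 34a836f98221
  after D1: wrote 5B at 0x05 = 34a836f982
  after D2: wrote 3B at 0x0e = 4134a8
  after D3: wrote 2B at 0x05 = f982
query mem[0x06]=0x82, mem[0x0a]=0x12, mem[0x07]=0x36, mem[0x1c]=0xf9, mem[0x1b]=0x36

MEM[0x06,0x0a,0x07,0x1c,0x1b] = 82 12 36 f9 36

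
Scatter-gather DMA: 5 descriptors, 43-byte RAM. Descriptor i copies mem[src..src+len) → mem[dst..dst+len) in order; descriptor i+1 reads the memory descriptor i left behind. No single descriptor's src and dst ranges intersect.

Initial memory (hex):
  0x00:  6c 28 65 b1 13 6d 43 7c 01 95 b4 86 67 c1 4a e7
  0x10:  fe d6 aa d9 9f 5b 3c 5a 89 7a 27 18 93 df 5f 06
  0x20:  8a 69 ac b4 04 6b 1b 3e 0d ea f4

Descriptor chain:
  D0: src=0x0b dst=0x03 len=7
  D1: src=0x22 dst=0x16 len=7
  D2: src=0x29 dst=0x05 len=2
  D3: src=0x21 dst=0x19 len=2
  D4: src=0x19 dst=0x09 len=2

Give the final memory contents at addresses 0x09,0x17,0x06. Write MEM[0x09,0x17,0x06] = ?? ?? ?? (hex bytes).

[0] 0x0b->0x03 len=7 : 86 67 c1 4a e7 fe d6
[1] 0x22->0x16 len=7 : ac b4 04 6b 1b 3e 0d
[2] 0x29->0x05 len=2 : ea f4
[3] 0x21->0x19 len=2 : 69 ac
[4] 0x19->0x09 len=2 : 69 ac
query mem[0x09]=0x69, mem[0x17]=0xb4, mem[0x06]=0xf4

MEM[0x09,0x17,0x06] = 69 b4 f4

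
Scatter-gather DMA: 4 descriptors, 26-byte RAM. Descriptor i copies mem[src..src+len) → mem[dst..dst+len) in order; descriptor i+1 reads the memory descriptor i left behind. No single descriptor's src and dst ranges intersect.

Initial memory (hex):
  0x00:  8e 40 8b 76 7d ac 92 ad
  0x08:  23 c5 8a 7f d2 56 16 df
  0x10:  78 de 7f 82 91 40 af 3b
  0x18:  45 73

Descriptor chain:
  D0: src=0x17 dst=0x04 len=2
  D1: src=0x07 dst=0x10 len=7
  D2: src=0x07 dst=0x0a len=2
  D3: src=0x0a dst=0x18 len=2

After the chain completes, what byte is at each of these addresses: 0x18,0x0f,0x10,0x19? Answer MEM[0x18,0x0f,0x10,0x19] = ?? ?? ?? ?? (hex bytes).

MEM[0x18,0x0f,0x10,0x19] = ad df ad 23

  after D0: wrote 2B at 0x04 = 3b45
  after D1: wrote 7B at 0x10 = ad23c58a7fd256
  after D2: wrote 2B at 0x0a = ad23
  after D3: wrote 2B at 0x18 = ad23
query mem[0x18]=0xad, mem[0x0f]=0xdf, mem[0x10]=0xad, mem[0x19]=0x23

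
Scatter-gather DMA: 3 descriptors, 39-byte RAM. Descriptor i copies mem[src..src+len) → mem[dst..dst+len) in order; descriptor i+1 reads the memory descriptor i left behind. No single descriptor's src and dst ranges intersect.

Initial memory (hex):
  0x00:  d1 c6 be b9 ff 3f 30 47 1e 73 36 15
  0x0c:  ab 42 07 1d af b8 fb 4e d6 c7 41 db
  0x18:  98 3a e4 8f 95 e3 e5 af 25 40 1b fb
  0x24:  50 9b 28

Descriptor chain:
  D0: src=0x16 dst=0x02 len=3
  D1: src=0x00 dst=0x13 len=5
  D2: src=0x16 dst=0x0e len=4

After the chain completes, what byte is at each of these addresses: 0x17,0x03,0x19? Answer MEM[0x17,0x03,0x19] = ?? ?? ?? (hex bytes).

MEM[0x17,0x03,0x19] = 98 db 3a

[0] 0x16->0x02 len=3 : 41 db 98
[1] 0x00->0x13 len=5 : d1 c6 41 db 98
[2] 0x16->0x0e len=4 : db 98 98 3a
query mem[0x17]=0x98, mem[0x03]=0xdb, mem[0x19]=0x3a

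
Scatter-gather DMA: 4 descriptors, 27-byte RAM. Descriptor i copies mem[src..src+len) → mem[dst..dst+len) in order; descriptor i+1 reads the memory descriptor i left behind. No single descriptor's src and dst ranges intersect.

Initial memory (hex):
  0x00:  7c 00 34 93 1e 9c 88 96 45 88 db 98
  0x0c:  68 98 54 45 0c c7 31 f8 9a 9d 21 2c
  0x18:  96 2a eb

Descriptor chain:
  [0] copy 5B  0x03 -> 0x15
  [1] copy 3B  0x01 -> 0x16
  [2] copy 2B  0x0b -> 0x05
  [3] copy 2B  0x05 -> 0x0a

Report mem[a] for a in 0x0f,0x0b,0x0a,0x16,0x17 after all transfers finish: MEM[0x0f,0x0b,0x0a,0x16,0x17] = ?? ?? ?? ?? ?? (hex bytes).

D0: mem[0x15..0x19] <- [93 1e 9c 88 96]
D1: mem[0x16..0x18] <- [00 34 93]
D2: mem[0x05..0x06] <- [98 68]
D3: mem[0x0a..0x0b] <- [98 68]
query mem[0x0f]=0x45, mem[0x0b]=0x68, mem[0x0a]=0x98, mem[0x16]=0x00, mem[0x17]=0x34

MEM[0x0f,0x0b,0x0a,0x16,0x17] = 45 68 98 00 34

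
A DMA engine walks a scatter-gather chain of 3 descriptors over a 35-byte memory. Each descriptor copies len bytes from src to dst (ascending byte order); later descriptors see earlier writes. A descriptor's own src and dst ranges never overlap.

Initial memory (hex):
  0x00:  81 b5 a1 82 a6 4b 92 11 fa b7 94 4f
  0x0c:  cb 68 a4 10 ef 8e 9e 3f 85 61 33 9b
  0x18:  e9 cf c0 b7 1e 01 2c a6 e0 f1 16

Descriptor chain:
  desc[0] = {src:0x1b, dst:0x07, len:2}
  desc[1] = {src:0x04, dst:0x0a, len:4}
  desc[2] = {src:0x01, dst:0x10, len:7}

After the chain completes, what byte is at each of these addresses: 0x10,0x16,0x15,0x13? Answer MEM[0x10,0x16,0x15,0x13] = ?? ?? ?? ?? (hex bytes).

MEM[0x10,0x16,0x15,0x13] = b5 b7 92 a6

#0 dst[0x07+2] := {0xb7,0x1e}
#1 dst[0x0a+4] := {0xa6,0x4b,0x92,0xb7}
#2 dst[0x10+7] := {0xb5,0xa1,0x82,0xa6,0x4b,0x92,0xb7}
query mem[0x10]=0xb5, mem[0x16]=0xb7, mem[0x15]=0x92, mem[0x13]=0xa6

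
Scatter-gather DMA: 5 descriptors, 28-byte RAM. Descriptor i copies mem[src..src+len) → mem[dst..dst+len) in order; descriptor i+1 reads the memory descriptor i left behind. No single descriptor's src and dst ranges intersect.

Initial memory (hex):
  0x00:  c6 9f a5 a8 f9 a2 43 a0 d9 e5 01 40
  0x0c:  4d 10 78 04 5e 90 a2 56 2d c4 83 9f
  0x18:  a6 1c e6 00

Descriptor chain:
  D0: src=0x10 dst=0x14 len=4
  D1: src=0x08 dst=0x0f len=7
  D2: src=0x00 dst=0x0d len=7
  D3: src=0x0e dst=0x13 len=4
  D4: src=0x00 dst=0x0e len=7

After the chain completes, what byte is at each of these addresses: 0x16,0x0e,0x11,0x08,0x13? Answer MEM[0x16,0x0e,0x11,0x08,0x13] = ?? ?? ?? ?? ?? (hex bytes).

MEM[0x16,0x0e,0x11,0x08,0x13] = f9 c6 a8 d9 a2

D0: mem[0x14..0x17] <- [5e 90 a2 56]
D1: mem[0x0f..0x15] <- [d9 e5 01 40 4d 10 78]
D2: mem[0x0d..0x13] <- [c6 9f a5 a8 f9 a2 43]
D3: mem[0x13..0x16] <- [9f a5 a8 f9]
D4: mem[0x0e..0x14] <- [c6 9f a5 a8 f9 a2 43]
query mem[0x16]=0xf9, mem[0x0e]=0xc6, mem[0x11]=0xa8, mem[0x08]=0xd9, mem[0x13]=0xa2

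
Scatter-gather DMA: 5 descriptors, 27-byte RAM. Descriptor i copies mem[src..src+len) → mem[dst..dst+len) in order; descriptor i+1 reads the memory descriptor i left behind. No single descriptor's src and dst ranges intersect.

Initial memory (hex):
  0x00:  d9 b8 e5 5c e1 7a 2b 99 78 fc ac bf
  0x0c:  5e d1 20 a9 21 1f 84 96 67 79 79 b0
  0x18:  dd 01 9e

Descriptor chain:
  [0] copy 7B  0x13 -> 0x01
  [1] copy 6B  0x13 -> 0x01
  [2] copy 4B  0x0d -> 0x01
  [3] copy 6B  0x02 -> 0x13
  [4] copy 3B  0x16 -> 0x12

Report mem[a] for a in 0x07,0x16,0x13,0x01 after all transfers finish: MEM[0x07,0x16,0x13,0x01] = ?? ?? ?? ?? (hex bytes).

  after D0: wrote 7B at 0x01 = 96677979b0dd01
  after D1: wrote 6B at 0x01 = 96677979b0dd
  after D2: wrote 4B at 0x01 = d120a921
  after D3: wrote 6B at 0x13 = 20a921b0dd01
  after D4: wrote 3B at 0x12 = b0dd01
query mem[0x07]=0x01, mem[0x16]=0xb0, mem[0x13]=0xdd, mem[0x01]=0xd1

MEM[0x07,0x16,0x13,0x01] = 01 b0 dd d1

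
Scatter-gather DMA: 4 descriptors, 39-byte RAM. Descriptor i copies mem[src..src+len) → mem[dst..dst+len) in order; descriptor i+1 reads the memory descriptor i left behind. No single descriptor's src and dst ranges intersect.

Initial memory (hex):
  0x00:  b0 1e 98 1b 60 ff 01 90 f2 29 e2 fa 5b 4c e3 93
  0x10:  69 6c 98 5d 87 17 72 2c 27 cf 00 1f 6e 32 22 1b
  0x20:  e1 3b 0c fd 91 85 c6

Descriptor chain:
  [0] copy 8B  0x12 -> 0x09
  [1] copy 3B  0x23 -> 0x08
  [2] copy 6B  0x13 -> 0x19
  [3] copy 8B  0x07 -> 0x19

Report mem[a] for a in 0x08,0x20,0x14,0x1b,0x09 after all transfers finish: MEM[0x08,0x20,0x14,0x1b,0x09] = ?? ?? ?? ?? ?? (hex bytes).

MEM[0x08,0x20,0x14,0x1b,0x09] = fd 2c 87 91 91

[0] 0x12->0x09 len=8 : 98 5d 87 17 72 2c 27 cf
[1] 0x23->0x08 len=3 : fd 91 85
[2] 0x13->0x19 len=6 : 5d 87 17 72 2c 27
[3] 0x07->0x19 len=8 : 90 fd 91 85 87 17 72 2c
query mem[0x08]=0xfd, mem[0x20]=0x2c, mem[0x14]=0x87, mem[0x1b]=0x91, mem[0x09]=0x91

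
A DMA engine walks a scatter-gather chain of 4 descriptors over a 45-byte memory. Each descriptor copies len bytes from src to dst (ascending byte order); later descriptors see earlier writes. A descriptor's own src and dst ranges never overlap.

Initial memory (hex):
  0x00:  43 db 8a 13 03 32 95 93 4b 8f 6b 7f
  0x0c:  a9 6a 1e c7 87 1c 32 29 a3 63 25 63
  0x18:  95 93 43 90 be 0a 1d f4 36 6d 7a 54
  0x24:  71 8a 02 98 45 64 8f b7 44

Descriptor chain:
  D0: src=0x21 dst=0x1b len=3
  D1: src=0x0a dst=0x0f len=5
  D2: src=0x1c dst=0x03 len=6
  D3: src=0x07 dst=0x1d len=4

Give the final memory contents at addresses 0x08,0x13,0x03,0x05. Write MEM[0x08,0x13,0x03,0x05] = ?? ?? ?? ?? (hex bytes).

MEM[0x08,0x13,0x03,0x05] = 6d 1e 7a 1d

  after D0: wrote 3B at 0x1b = 6d7a54
  after D1: wrote 5B at 0x0f = 6b7fa96a1e
  after D2: wrote 6B at 0x03 = 7a541df4366d
  after D3: wrote 4B at 0x1d = 366d8f6b
query mem[0x08]=0x6d, mem[0x13]=0x1e, mem[0x03]=0x7a, mem[0x05]=0x1d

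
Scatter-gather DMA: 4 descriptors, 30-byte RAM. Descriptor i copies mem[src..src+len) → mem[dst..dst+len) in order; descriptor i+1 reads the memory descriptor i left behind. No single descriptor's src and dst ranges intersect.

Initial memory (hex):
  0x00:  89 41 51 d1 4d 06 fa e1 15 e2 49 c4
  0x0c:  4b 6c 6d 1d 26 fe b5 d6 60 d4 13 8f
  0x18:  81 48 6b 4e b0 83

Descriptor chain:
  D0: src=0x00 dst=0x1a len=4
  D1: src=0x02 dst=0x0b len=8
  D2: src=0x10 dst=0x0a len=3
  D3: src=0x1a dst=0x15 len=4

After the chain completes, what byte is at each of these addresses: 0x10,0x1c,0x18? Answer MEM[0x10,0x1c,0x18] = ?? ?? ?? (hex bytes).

MEM[0x10,0x1c,0x18] = e1 51 d1

D0: mem[0x1a..0x1d] <- [89 41 51 d1]
D1: mem[0x0b..0x12] <- [51 d1 4d 06 fa e1 15 e2]
D2: mem[0x0a..0x0c] <- [e1 15 e2]
D3: mem[0x15..0x18] <- [89 41 51 d1]
query mem[0x10]=0xe1, mem[0x1c]=0x51, mem[0x18]=0xd1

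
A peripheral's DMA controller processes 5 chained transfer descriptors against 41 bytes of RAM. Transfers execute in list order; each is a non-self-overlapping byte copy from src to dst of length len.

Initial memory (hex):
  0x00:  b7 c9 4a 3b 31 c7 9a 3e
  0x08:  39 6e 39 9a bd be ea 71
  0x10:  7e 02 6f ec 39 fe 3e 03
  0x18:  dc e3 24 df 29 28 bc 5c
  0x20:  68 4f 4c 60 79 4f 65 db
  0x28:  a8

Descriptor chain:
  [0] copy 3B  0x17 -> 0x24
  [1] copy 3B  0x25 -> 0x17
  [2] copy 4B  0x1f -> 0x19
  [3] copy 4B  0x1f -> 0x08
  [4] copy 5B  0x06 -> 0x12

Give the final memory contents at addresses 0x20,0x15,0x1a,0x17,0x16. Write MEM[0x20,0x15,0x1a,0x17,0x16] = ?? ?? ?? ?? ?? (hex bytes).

MEM[0x20,0x15,0x1a,0x17,0x16] = 68 68 68 dc 4f

D0: mem[0x24..0x26] <- [03 dc e3]
D1: mem[0x17..0x19] <- [dc e3 db]
D2: mem[0x19..0x1c] <- [5c 68 4f 4c]
D3: mem[0x08..0x0b] <- [5c 68 4f 4c]
D4: mem[0x12..0x16] <- [9a 3e 5c 68 4f]
query mem[0x20]=0x68, mem[0x15]=0x68, mem[0x1a]=0x68, mem[0x17]=0xdc, mem[0x16]=0x4f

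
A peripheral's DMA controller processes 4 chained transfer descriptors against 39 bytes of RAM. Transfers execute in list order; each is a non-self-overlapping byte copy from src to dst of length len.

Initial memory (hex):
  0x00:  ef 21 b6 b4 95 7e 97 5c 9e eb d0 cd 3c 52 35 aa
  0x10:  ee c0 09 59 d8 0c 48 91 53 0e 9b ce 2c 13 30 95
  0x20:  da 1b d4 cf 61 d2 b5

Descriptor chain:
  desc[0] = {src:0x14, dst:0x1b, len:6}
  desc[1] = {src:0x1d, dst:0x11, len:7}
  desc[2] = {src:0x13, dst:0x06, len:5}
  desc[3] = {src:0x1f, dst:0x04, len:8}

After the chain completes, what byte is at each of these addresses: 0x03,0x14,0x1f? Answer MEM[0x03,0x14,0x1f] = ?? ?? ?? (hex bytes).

MEM[0x03,0x14,0x1f] = b4 0e 53

D0: mem[0x1b..0x20] <- [d8 0c 48 91 53 0e]
D1: mem[0x11..0x17] <- [48 91 53 0e 1b d4 cf]
D2: mem[0x06..0x0a] <- [53 0e 1b d4 cf]
D3: mem[0x04..0x0b] <- [53 0e 1b d4 cf 61 d2 b5]
query mem[0x03]=0xb4, mem[0x14]=0x0e, mem[0x1f]=0x53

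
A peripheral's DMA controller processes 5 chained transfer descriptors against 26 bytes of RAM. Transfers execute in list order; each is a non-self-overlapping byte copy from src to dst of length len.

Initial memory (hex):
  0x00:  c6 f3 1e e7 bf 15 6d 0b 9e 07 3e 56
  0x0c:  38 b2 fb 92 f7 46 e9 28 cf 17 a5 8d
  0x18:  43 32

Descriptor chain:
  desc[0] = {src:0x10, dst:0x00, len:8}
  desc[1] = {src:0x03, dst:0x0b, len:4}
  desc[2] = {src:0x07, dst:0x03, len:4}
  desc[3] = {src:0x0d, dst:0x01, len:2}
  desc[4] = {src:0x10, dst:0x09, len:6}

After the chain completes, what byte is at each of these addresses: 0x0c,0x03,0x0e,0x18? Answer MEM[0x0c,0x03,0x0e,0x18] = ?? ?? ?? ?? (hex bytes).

#0 dst[0x00+8] := {0xf7,0x46,0xe9,0x28,0xcf,0x17,0xa5,0x8d}
#1 dst[0x0b+4] := {0x28,0xcf,0x17,0xa5}
#2 dst[0x03+4] := {0x8d,0x9e,0x07,0x3e}
#3 dst[0x01+2] := {0x17,0xa5}
#4 dst[0x09+6] := {0xf7,0x46,0xe9,0x28,0xcf,0x17}
query mem[0x0c]=0x28, mem[0x03]=0x8d, mem[0x0e]=0x17, mem[0x18]=0x43

MEM[0x0c,0x03,0x0e,0x18] = 28 8d 17 43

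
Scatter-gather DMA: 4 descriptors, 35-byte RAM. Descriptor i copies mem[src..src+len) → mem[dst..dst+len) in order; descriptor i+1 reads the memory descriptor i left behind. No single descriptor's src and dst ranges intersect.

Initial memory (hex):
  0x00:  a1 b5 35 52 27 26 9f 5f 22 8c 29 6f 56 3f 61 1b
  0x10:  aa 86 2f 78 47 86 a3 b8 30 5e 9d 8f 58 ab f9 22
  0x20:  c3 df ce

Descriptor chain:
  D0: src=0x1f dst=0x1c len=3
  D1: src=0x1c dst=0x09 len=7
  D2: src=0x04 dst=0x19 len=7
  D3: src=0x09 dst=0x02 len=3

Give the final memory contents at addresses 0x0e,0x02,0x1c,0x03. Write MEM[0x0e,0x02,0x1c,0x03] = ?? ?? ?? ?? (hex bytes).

D0: mem[0x1c..0x1e] <- [22 c3 df]
D1: mem[0x09..0x0f] <- [22 c3 df 22 c3 df ce]
D2: mem[0x19..0x1f] <- [27 26 9f 5f 22 22 c3]
D3: mem[0x02..0x04] <- [22 c3 df]
query mem[0x0e]=0xdf, mem[0x02]=0x22, mem[0x1c]=0x5f, mem[0x03]=0xc3

MEM[0x0e,0x02,0x1c,0x03] = df 22 5f c3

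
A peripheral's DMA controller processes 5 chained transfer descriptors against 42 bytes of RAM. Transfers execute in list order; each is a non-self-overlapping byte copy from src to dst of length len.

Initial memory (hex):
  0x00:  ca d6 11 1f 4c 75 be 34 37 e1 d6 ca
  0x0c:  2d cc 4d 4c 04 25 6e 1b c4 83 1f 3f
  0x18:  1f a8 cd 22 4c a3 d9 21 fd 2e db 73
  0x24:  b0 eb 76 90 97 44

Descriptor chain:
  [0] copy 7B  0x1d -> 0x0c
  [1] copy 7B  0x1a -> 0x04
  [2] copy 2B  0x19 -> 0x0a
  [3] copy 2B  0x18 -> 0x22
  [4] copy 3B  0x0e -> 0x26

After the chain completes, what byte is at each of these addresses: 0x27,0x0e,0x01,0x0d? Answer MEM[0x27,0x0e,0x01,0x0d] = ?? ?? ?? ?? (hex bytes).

[0] 0x1d->0x0c len=7 : a3 d9 21 fd 2e db 73
[1] 0x1a->0x04 len=7 : cd 22 4c a3 d9 21 fd
[2] 0x19->0x0a len=2 : a8 cd
[3] 0x18->0x22 len=2 : 1f a8
[4] 0x0e->0x26 len=3 : 21 fd 2e
query mem[0x27]=0xfd, mem[0x0e]=0x21, mem[0x01]=0xd6, mem[0x0d]=0xd9

MEM[0x27,0x0e,0x01,0x0d] = fd 21 d6 d9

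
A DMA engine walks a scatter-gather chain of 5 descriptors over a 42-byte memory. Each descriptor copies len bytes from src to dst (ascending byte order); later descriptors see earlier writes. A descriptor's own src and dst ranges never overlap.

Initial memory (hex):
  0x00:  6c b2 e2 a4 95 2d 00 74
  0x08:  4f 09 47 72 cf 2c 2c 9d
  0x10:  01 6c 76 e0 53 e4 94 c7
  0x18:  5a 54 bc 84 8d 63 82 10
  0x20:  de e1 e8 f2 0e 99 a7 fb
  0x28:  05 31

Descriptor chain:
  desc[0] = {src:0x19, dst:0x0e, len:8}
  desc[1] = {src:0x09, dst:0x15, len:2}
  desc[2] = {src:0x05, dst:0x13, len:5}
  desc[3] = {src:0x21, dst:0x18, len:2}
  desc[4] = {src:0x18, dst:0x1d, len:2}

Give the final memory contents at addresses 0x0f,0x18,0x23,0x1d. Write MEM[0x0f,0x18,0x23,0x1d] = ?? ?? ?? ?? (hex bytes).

MEM[0x0f,0x18,0x23,0x1d] = bc e1 f2 e1

#0 dst[0x0e+8] := {0x54,0xbc,0x84,0x8d,0x63,0x82,0x10,0xde}
#1 dst[0x15+2] := {0x09,0x47}
#2 dst[0x13+5] := {0x2d,0x00,0x74,0x4f,0x09}
#3 dst[0x18+2] := {0xe1,0xe8}
#4 dst[0x1d+2] := {0xe1,0xe8}
query mem[0x0f]=0xbc, mem[0x18]=0xe1, mem[0x23]=0xf2, mem[0x1d]=0xe1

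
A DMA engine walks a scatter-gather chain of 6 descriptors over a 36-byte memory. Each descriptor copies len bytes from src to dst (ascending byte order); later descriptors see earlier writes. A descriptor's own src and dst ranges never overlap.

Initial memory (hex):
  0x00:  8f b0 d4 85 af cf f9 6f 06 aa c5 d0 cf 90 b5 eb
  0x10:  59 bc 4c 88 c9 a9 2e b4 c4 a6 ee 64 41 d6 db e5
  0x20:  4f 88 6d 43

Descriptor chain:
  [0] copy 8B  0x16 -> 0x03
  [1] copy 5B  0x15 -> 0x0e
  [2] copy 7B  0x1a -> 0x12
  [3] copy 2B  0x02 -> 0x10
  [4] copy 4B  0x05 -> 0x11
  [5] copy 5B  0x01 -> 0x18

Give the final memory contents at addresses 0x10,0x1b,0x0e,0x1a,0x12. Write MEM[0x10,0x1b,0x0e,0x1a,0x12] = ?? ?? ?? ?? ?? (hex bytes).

MEM[0x10,0x1b,0x0e,0x1a,0x12] = d4 b4 a9 2e a6

  after D0: wrote 8B at 0x03 = 2eb4c4a6ee6441d6
  after D1: wrote 5B at 0x0e = a92eb4c4a6
  after D2: wrote 7B at 0x12 = ee6441d6dbe54f
  after D3: wrote 2B at 0x10 = d42e
  after D4: wrote 4B at 0x11 = c4a6ee64
  after D5: wrote 5B at 0x18 = b0d42eb4c4
query mem[0x10]=0xd4, mem[0x1b]=0xb4, mem[0x0e]=0xa9, mem[0x1a]=0x2e, mem[0x12]=0xa6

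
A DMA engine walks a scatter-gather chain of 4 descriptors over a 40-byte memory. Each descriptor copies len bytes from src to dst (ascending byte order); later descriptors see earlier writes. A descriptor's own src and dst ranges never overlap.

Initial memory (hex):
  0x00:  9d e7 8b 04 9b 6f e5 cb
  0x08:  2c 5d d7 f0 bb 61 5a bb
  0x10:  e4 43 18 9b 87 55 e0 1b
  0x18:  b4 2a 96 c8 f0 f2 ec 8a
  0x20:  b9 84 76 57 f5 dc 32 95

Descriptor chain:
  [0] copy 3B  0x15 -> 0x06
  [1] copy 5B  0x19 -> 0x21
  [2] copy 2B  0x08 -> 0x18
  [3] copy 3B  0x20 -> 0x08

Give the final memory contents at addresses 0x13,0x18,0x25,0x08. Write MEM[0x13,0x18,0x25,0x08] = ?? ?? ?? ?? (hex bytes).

MEM[0x13,0x18,0x25,0x08] = 9b 1b f2 b9

[0] 0x15->0x06 len=3 : 55 e0 1b
[1] 0x19->0x21 len=5 : 2a 96 c8 f0 f2
[2] 0x08->0x18 len=2 : 1b 5d
[3] 0x20->0x08 len=3 : b9 2a 96
query mem[0x13]=0x9b, mem[0x18]=0x1b, mem[0x25]=0xf2, mem[0x08]=0xb9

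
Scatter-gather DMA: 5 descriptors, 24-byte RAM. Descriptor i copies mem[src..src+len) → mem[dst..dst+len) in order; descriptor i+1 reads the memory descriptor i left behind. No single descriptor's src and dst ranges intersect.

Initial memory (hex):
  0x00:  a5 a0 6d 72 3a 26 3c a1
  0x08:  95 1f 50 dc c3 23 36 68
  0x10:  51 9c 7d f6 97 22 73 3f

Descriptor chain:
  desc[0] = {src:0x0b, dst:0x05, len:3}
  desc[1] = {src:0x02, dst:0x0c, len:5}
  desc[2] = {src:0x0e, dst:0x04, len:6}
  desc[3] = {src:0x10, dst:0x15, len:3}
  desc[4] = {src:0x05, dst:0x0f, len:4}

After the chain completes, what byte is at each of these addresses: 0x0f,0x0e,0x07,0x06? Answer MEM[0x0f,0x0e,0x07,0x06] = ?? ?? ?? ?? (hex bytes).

MEM[0x0f,0x0e,0x07,0x06] = dc 3a 9c c3

D0: mem[0x05..0x07] <- [dc c3 23]
D1: mem[0x0c..0x10] <- [6d 72 3a dc c3]
D2: mem[0x04..0x09] <- [3a dc c3 9c 7d f6]
D3: mem[0x15..0x17] <- [c3 9c 7d]
D4: mem[0x0f..0x12] <- [dc c3 9c 7d]
query mem[0x0f]=0xdc, mem[0x0e]=0x3a, mem[0x07]=0x9c, mem[0x06]=0xc3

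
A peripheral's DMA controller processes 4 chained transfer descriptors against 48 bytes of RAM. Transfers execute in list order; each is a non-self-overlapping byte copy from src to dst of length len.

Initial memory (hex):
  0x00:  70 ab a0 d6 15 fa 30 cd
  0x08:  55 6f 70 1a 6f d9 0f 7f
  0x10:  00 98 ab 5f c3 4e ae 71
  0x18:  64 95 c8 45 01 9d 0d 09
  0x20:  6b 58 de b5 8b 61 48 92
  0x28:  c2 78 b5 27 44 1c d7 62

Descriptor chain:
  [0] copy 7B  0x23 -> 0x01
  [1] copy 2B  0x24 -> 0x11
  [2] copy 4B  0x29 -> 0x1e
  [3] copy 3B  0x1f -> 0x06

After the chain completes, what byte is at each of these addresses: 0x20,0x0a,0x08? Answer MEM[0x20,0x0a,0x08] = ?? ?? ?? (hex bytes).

MEM[0x20,0x0a,0x08] = 27 70 44

D0: mem[0x01..0x07] <- [b5 8b 61 48 92 c2 78]
D1: mem[0x11..0x12] <- [8b 61]
D2: mem[0x1e..0x21] <- [78 b5 27 44]
D3: mem[0x06..0x08] <- [b5 27 44]
query mem[0x20]=0x27, mem[0x0a]=0x70, mem[0x08]=0x44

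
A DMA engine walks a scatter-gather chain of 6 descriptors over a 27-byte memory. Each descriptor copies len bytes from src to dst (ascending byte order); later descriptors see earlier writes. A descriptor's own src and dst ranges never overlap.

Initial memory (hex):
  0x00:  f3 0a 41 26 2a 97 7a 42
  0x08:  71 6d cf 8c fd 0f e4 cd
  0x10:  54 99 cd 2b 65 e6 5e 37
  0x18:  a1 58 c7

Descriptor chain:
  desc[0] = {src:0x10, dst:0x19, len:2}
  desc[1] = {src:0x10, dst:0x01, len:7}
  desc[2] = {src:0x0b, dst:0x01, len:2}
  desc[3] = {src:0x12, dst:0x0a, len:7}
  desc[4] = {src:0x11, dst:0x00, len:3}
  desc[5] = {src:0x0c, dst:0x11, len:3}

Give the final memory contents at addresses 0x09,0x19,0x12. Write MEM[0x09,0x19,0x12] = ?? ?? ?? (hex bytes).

MEM[0x09,0x19,0x12] = 6d 54 e6

D0: mem[0x19..0x1a] <- [54 99]
D1: mem[0x01..0x07] <- [54 99 cd 2b 65 e6 5e]
D2: mem[0x01..0x02] <- [8c fd]
D3: mem[0x0a..0x10] <- [cd 2b 65 e6 5e 37 a1]
D4: mem[0x00..0x02] <- [99 cd 2b]
D5: mem[0x11..0x13] <- [65 e6 5e]
query mem[0x09]=0x6d, mem[0x19]=0x54, mem[0x12]=0xe6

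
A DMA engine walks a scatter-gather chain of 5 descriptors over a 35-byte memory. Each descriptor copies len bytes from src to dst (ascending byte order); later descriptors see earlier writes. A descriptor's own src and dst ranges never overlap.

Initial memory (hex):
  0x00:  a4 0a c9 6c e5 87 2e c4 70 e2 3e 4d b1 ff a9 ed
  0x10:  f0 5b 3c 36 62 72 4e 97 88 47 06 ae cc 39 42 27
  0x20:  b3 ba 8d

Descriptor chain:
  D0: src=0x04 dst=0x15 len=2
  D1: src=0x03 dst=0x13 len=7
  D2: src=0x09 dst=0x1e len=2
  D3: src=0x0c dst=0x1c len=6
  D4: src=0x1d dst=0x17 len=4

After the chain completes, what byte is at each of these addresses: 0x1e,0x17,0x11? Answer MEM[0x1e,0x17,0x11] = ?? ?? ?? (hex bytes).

MEM[0x1e,0x17,0x11] = a9 ff 5b

#0 dst[0x15+2] := {0xe5,0x87}
#1 dst[0x13+7] := {0x6c,0xe5,0x87,0x2e,0xc4,0x70,0xe2}
#2 dst[0x1e+2] := {0xe2,0x3e}
#3 dst[0x1c+6] := {0xb1,0xff,0xa9,0xed,0xf0,0x5b}
#4 dst[0x17+4] := {0xff,0xa9,0xed,0xf0}
query mem[0x1e]=0xa9, mem[0x17]=0xff, mem[0x11]=0x5b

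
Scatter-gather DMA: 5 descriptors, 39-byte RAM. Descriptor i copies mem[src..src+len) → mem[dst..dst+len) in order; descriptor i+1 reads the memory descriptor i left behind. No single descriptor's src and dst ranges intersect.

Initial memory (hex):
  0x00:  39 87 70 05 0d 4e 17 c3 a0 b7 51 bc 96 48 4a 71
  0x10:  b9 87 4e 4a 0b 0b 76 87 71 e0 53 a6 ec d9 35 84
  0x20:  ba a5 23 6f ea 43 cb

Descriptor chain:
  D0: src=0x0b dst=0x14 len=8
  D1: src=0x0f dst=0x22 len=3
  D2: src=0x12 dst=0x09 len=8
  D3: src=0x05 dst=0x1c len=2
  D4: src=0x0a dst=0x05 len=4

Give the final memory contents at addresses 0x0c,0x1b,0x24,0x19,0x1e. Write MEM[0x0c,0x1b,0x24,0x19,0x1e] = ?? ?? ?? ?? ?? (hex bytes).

[0] 0x0b->0x14 len=8 : bc 96 48 4a 71 b9 87 4e
[1] 0x0f->0x22 len=3 : 71 b9 87
[2] 0x12->0x09 len=8 : 4e 4a bc 96 48 4a 71 b9
[3] 0x05->0x1c len=2 : 4e 17
[4] 0x0a->0x05 len=4 : 4a bc 96 48
query mem[0x0c]=0x96, mem[0x1b]=0x4e, mem[0x24]=0x87, mem[0x19]=0xb9, mem[0x1e]=0x35

MEM[0x0c,0x1b,0x24,0x19,0x1e] = 96 4e 87 b9 35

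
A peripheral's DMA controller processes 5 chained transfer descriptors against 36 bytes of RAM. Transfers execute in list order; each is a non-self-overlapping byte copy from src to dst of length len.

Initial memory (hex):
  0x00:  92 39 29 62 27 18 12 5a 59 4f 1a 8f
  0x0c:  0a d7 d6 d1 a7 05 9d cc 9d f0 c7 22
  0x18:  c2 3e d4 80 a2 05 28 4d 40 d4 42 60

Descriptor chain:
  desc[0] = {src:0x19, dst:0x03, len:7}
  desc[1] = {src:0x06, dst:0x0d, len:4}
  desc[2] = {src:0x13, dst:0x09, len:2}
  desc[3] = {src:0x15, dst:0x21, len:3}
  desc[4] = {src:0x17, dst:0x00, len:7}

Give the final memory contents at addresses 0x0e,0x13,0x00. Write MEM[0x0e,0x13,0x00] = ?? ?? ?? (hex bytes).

  after D0: wrote 7B at 0x03 = 3ed480a205284d
  after D1: wrote 4B at 0x0d = a205284d
  after D2: wrote 2B at 0x09 = cc9d
  after D3: wrote 3B at 0x21 = f0c722
  after D4: wrote 7B at 0x00 = 22c23ed480a205
query mem[0x0e]=0x05, mem[0x13]=0xcc, mem[0x00]=0x22

MEM[0x0e,0x13,0x00] = 05 cc 22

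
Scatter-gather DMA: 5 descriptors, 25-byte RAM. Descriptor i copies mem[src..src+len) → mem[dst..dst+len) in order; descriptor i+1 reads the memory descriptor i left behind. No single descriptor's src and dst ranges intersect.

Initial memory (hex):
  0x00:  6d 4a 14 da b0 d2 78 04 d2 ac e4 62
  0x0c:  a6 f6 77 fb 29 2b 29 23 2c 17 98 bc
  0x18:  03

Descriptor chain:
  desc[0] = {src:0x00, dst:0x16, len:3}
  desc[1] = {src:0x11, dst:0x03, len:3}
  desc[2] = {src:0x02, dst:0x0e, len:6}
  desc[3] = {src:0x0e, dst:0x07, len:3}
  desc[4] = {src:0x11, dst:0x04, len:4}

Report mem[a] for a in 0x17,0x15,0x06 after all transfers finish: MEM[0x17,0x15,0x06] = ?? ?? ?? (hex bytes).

#0 dst[0x16+3] := {0x6d,0x4a,0x14}
#1 dst[0x03+3] := {0x2b,0x29,0x23}
#2 dst[0x0e+6] := {0x14,0x2b,0x29,0x23,0x78,0x04}
#3 dst[0x07+3] := {0x14,0x2b,0x29}
#4 dst[0x04+4] := {0x23,0x78,0x04,0x2c}
query mem[0x17]=0x4a, mem[0x15]=0x17, mem[0x06]=0x04

MEM[0x17,0x15,0x06] = 4a 17 04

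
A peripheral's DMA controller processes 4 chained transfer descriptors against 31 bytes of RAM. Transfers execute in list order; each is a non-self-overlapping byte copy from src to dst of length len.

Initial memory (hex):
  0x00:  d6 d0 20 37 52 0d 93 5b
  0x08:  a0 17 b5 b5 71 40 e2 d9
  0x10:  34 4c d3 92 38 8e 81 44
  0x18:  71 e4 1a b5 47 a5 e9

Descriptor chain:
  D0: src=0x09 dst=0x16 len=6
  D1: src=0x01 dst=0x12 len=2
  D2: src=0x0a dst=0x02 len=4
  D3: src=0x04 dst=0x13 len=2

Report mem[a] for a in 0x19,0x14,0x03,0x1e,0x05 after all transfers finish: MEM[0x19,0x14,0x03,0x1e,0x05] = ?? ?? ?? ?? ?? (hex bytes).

  after D0: wrote 6B at 0x16 = 17b5b57140e2
  after D1: wrote 2B at 0x12 = d020
  after D2: wrote 4B at 0x02 = b5b57140
  after D3: wrote 2B at 0x13 = 7140
query mem[0x19]=0x71, mem[0x14]=0x40, mem[0x03]=0xb5, mem[0x1e]=0xe9, mem[0x05]=0x40

MEM[0x19,0x14,0x03,0x1e,0x05] = 71 40 b5 e9 40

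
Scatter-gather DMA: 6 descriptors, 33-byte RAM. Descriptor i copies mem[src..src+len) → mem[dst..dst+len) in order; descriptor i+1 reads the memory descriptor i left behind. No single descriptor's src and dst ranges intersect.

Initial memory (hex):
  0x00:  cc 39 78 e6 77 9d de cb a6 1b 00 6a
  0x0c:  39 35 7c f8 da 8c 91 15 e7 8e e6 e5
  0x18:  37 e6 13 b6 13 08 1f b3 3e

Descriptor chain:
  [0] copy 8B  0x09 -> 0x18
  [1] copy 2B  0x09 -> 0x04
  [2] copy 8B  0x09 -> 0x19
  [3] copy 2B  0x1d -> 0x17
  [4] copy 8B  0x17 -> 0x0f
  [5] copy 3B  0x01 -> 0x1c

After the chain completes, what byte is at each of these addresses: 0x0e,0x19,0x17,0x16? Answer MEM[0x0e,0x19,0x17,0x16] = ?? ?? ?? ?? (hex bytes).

[0] 0x09->0x18 len=8 : 1b 00 6a 39 35 7c f8 da
[1] 0x09->0x04 len=2 : 1b 00
[2] 0x09->0x19 len=8 : 1b 00 6a 39 35 7c f8 da
[3] 0x1d->0x17 len=2 : 35 7c
[4] 0x17->0x0f len=8 : 35 7c 1b 00 6a 39 35 7c
[5] 0x01->0x1c len=3 : 39 78 e6
query mem[0x0e]=0x7c, mem[0x19]=0x1b, mem[0x17]=0x35, mem[0x16]=0x7c

MEM[0x0e,0x19,0x17,0x16] = 7c 1b 35 7c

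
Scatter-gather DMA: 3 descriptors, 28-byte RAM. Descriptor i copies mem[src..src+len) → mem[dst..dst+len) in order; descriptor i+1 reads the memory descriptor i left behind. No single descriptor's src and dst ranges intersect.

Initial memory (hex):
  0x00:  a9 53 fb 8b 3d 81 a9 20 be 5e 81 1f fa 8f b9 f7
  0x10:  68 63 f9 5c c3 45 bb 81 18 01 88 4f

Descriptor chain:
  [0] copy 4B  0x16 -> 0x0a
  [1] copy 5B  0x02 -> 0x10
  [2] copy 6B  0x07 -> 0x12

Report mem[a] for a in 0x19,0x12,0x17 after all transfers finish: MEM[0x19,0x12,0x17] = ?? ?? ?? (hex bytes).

MEM[0x19,0x12,0x17] = 01 20 18

[0] 0x16->0x0a len=4 : bb 81 18 01
[1] 0x02->0x10 len=5 : fb 8b 3d 81 a9
[2] 0x07->0x12 len=6 : 20 be 5e bb 81 18
query mem[0x19]=0x01, mem[0x12]=0x20, mem[0x17]=0x18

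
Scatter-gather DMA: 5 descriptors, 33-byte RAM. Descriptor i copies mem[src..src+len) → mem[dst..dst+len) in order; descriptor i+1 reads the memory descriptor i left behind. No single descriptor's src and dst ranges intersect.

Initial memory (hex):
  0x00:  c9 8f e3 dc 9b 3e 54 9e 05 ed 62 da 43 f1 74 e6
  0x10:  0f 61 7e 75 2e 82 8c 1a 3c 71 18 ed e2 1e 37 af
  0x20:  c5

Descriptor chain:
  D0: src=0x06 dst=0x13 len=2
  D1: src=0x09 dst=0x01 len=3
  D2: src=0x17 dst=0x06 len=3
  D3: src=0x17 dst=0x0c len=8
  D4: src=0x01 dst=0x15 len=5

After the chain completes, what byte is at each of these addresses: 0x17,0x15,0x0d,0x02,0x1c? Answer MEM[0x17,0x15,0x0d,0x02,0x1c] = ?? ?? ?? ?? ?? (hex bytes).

D0: mem[0x13..0x14] <- [54 9e]
D1: mem[0x01..0x03] <- [ed 62 da]
D2: mem[0x06..0x08] <- [1a 3c 71]
D3: mem[0x0c..0x13] <- [1a 3c 71 18 ed e2 1e 37]
D4: mem[0x15..0x19] <- [ed 62 da 9b 3e]
query mem[0x17]=0xda, mem[0x15]=0xed, mem[0x0d]=0x3c, mem[0x02]=0x62, mem[0x1c]=0xe2

MEM[0x17,0x15,0x0d,0x02,0x1c] = da ed 3c 62 e2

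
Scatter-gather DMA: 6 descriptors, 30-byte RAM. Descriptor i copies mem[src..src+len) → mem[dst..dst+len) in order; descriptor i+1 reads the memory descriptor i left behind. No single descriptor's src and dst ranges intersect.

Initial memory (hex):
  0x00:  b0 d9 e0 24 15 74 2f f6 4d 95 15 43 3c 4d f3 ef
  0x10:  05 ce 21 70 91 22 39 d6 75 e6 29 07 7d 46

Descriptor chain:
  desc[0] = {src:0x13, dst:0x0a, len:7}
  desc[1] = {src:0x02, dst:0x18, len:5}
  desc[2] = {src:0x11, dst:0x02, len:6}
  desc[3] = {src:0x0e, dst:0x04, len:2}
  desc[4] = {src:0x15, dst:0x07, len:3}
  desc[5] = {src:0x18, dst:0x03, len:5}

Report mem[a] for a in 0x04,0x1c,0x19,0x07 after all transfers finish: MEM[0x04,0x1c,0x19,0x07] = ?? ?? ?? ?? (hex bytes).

MEM[0x04,0x1c,0x19,0x07] = 24 2f 24 2f

D0: mem[0x0a..0x10] <- [70 91 22 39 d6 75 e6]
D1: mem[0x18..0x1c] <- [e0 24 15 74 2f]
D2: mem[0x02..0x07] <- [ce 21 70 91 22 39]
D3: mem[0x04..0x05] <- [d6 75]
D4: mem[0x07..0x09] <- [22 39 d6]
D5: mem[0x03..0x07] <- [e0 24 15 74 2f]
query mem[0x04]=0x24, mem[0x1c]=0x2f, mem[0x19]=0x24, mem[0x07]=0x2f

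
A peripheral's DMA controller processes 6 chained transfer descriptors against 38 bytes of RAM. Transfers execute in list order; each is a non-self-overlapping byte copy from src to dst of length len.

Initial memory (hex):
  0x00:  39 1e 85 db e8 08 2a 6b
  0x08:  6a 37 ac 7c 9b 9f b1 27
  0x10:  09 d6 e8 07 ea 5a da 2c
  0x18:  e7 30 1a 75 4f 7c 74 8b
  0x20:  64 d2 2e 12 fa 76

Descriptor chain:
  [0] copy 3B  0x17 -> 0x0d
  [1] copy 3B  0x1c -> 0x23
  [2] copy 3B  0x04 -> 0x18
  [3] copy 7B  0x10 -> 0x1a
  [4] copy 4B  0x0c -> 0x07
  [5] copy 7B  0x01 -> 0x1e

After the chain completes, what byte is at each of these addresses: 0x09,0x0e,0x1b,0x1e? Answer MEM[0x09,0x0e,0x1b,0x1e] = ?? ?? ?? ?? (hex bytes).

[0] 0x17->0x0d len=3 : 2c e7 30
[1] 0x1c->0x23 len=3 : 4f 7c 74
[2] 0x04->0x18 len=3 : e8 08 2a
[3] 0x10->0x1a len=7 : 09 d6 e8 07 ea 5a da
[4] 0x0c->0x07 len=4 : 9b 2c e7 30
[5] 0x01->0x1e len=7 : 1e 85 db e8 08 2a 9b
query mem[0x09]=0xe7, mem[0x0e]=0xe7, mem[0x1b]=0xd6, mem[0x1e]=0x1e

MEM[0x09,0x0e,0x1b,0x1e] = e7 e7 d6 1e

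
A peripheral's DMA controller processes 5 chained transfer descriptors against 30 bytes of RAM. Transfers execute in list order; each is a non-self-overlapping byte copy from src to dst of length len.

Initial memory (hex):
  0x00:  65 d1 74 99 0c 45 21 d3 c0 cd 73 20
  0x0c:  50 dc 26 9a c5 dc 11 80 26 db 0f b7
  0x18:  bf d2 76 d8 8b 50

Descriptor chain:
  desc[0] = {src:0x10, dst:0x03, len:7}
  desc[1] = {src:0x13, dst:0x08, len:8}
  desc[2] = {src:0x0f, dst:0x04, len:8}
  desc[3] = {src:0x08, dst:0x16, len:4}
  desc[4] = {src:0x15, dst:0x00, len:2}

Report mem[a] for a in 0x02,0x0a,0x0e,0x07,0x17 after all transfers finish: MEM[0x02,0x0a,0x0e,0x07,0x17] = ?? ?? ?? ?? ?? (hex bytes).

MEM[0x02,0x0a,0x0e,0x07,0x17] = 74 db d2 11 26

D0: mem[0x03..0x09] <- [c5 dc 11 80 26 db 0f]
D1: mem[0x08..0x0f] <- [80 26 db 0f b7 bf d2 76]
D2: mem[0x04..0x0b] <- [76 c5 dc 11 80 26 db 0f]
D3: mem[0x16..0x19] <- [80 26 db 0f]
D4: mem[0x00..0x01] <- [db 80]
query mem[0x02]=0x74, mem[0x0a]=0xdb, mem[0x0e]=0xd2, mem[0x07]=0x11, mem[0x17]=0x26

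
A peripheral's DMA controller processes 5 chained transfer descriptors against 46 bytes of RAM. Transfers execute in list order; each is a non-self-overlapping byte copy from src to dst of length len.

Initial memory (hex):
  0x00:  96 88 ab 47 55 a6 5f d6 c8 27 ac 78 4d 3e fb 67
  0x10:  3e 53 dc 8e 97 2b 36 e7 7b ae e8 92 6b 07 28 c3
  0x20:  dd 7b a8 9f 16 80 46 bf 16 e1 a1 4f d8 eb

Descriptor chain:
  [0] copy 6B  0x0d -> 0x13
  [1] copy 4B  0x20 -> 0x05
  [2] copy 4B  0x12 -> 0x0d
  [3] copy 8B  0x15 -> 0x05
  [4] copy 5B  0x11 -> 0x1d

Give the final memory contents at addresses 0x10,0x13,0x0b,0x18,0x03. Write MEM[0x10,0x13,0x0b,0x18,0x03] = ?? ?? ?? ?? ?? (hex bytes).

MEM[0x10,0x13,0x0b,0x18,0x03] = 67 3e 92 dc 47

D0: mem[0x13..0x18] <- [3e fb 67 3e 53 dc]
D1: mem[0x05..0x08] <- [dd 7b a8 9f]
D2: mem[0x0d..0x10] <- [dc 3e fb 67]
D3: mem[0x05..0x0c] <- [67 3e 53 dc ae e8 92 6b]
D4: mem[0x1d..0x21] <- [53 dc 3e fb 67]
query mem[0x10]=0x67, mem[0x13]=0x3e, mem[0x0b]=0x92, mem[0x18]=0xdc, mem[0x03]=0x47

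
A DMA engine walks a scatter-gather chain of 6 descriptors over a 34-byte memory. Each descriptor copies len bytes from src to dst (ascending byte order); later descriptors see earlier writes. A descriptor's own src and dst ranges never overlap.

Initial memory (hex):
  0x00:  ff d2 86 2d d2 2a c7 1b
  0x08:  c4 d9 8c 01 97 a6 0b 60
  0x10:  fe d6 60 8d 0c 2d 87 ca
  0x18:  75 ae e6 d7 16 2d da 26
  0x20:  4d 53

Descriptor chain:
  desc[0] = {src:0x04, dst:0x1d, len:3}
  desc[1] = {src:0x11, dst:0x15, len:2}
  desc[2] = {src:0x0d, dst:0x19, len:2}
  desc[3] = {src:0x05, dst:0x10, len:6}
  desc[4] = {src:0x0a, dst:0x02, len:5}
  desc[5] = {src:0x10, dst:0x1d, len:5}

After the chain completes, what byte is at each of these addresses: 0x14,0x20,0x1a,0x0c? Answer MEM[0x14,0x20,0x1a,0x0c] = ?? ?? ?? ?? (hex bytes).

MEM[0x14,0x20,0x1a,0x0c] = d9 c4 0b 97

  after D0: wrote 3B at 0x1d = d22ac7
  after D1: wrote 2B at 0x15 = d660
  after D2: wrote 2B at 0x19 = a60b
  after D3: wrote 6B at 0x10 = 2ac71bc4d98c
  after D4: wrote 5B at 0x02 = 8c0197a60b
  after D5: wrote 5B at 0x1d = 2ac71bc4d9
query mem[0x14]=0xd9, mem[0x20]=0xc4, mem[0x1a]=0x0b, mem[0x0c]=0x97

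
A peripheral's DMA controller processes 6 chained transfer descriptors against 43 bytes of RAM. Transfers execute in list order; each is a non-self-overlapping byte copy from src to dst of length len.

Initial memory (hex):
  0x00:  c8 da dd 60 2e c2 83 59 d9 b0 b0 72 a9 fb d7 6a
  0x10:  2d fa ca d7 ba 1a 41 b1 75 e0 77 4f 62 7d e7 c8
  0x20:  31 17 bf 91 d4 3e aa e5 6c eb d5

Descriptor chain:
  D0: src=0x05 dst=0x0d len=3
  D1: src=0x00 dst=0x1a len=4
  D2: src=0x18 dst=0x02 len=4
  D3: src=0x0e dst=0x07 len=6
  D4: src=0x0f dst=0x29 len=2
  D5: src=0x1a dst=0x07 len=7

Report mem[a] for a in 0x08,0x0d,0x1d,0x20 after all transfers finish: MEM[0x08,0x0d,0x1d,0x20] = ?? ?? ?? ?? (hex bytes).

MEM[0x08,0x0d,0x1d,0x20] = da 31 60 31

#0 dst[0x0d+3] := {0xc2,0x83,0x59}
#1 dst[0x1a+4] := {0xc8,0xda,0xdd,0x60}
#2 dst[0x02+4] := {0x75,0xe0,0xc8,0xda}
#3 dst[0x07+6] := {0x83,0x59,0x2d,0xfa,0xca,0xd7}
#4 dst[0x29+2] := {0x59,0x2d}
#5 dst[0x07+7] := {0xc8,0xda,0xdd,0x60,0xe7,0xc8,0x31}
query mem[0x08]=0xda, mem[0x0d]=0x31, mem[0x1d]=0x60, mem[0x20]=0x31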